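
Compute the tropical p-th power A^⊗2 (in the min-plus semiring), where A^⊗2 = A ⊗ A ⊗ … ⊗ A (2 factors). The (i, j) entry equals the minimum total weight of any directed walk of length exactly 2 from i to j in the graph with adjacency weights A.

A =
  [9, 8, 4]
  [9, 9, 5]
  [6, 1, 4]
A^⊗2 =
  [10, 5, 8]
  [11, 6, 9]
  [10, 5, 6]

Each entry (A^⊗2)_ij equals the minimum over all length-2 walks i = v_0 → v_1 → … → v_2 = j of Σ_t A[v_t][v_{t+1}]. For example, for (i, j) = (0, 2) we minimise over 3 possible intermediate vertex sequences; the minimum is 8, attained along the walk 0 → 2 → 2.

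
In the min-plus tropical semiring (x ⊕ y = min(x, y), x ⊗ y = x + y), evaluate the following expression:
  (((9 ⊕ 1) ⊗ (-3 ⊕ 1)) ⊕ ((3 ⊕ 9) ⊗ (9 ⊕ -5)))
(((9 ⊕ 1) ⊗ (-3 ⊕ 1)) ⊕ ((3 ⊕ 9) ⊗ (9 ⊕ -5))) = -2

Expand innermost to outermost. Recall ⊕ takes the minimum of its arguments and ⊗ takes their sum. Working out the expression (((9 ⊕ 1) ⊗ (-3 ⊕ 1)) ⊕ ((3 ⊕ 9) ⊗ (9 ⊕ -5))) gives -2.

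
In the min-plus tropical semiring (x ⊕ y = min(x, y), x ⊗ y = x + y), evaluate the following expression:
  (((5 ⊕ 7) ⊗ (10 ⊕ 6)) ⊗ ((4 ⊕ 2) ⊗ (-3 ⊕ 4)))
(((5 ⊕ 7) ⊗ (10 ⊕ 6)) ⊗ ((4 ⊕ 2) ⊗ (-3 ⊕ 4))) = 10

Expand innermost to outermost. Recall ⊕ takes the minimum of its arguments and ⊗ takes their sum. Working out the expression (((5 ⊕ 7) ⊗ (10 ⊕ 6)) ⊗ ((4 ⊕ 2) ⊗ (-3 ⊕ 4))) gives 10.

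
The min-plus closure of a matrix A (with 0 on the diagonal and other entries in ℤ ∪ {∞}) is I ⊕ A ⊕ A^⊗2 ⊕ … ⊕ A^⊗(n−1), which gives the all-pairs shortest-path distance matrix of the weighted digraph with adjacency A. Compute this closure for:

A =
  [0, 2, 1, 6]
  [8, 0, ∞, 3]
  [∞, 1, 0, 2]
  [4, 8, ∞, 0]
Closure =
  [0, 2, 1, 3]
  [7, 0, 8, 3]
  [6, 1, 0, 2]
  [4, 6, 5, 0]

This is the Floyd-Warshall all-pairs shortest-path computation. For each intermediate vertex k = 0, 1, …, 3, update dist[i][j] ← min(dist[i][j], dist[i][k] + dist[k][j]). The final matrix gives, for each (i, j), the minimum total weight of any directed path from i to j (possibly empty when i = j).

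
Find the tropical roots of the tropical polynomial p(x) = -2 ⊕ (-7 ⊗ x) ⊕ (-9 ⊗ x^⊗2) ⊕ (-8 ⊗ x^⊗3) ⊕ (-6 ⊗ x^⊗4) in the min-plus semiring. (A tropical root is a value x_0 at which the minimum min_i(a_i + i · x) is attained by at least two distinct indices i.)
Roots: {-2, -1, 2, 5}

Each tropical root is a break point of the lower envelope of the lines y = a_i + i · x (there are 5 lines, with slopes 0, 1, ..., 4). Only the lines that attain the minimum somewhere contribute to roots; other lines are dominated. Here the surviving (envelope) indices are i = 4, i = 3, i = 2, i = 1, i = 0.
Intersections between consecutive envelope lines give the roots: for adjacent envelope indices i < j the intersection is x = (a_i − a_j) / (j − i). Reading off the sorted break points: {-2, -1, 2, 5}.
Verification: at each break x_0, at least two indices attain the minimum of min_i(a_i + i · x_0).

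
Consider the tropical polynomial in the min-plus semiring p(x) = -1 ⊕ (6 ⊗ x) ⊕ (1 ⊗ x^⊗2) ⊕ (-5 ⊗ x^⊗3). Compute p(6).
p(6) = -1

A tropical monomial a ⊗ x^⊗i evaluates to a + i · x. Evaluating each term at x = 6:
  Term 0 contributes -1 + 0 · 6 = -1
  Term 1 contributes 6 + 1 · 6 = 12
  Term 2 contributes 1 + 2 · 6 = 13
  Term 3 contributes -5 + 3 · 6 = 13
p(6) = ⊕ of these = min[-1, 12, 13, 13] = -1.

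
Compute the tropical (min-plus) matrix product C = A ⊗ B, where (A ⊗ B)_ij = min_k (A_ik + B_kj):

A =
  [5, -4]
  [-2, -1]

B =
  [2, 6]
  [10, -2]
A ⊗ B =
  [6, -6]
  [0, -3]

Apply the min-plus product entry-by-entry:
  C[0][0] = min over k of (A[0][0] + B[0][0] = 5 + 2 = 7, A[0][1] + B[1][0] = -4 + 10 = 6) = 6 (attained at k = 1)
  C[0][1] = min over k of (A[0][0] + B[0][1] = 5 + 6 = 11, A[0][1] + B[1][1] = -4 + -2 = -6) = -6 (attained at k = 1)
  C[1][0] = min over k of (A[1][0] + B[0][0] = -2 + 2 = 0, A[1][1] + B[1][0] = -1 + 10 = 9) = 0 (attained at k = 0)
  C[1][1] = min over k of (A[1][0] + B[0][1] = -2 + 6 = 4, A[1][1] + B[1][1] = -1 + -2 = -3) = -3 (attained at k = 1)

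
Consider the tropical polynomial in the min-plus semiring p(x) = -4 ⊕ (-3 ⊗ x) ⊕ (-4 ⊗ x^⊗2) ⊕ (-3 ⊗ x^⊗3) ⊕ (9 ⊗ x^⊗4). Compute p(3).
p(3) = -4

A tropical monomial a ⊗ x^⊗i evaluates to a + i · x. Evaluating each term at x = 3:
  Term 0 contributes -4 + 0 · 3 = -4
  Term 1 contributes -3 + 1 · 3 = 0
  Term 2 contributes -4 + 2 · 3 = 2
  Term 3 contributes -3 + 3 · 3 = 6
  Term 4 contributes 9 + 4 · 3 = 21
p(3) = ⊕ of these = min[-4, 0, 2, 6, 21] = -4.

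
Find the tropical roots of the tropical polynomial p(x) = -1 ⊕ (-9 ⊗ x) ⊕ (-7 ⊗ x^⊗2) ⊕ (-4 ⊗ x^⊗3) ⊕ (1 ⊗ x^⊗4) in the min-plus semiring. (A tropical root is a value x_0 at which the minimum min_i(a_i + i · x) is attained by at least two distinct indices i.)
Roots: {-5, -3, -2, 8}

Each tropical root is a break point of the lower envelope of the lines y = a_i + i · x (there are 5 lines, with slopes 0, 1, ..., 4). Only the lines that attain the minimum somewhere contribute to roots; other lines are dominated. Here the surviving (envelope) indices are i = 4, i = 3, i = 2, i = 1, i = 0.
Intersections between consecutive envelope lines give the roots: for adjacent envelope indices i < j the intersection is x = (a_i − a_j) / (j − i). Reading off the sorted break points: {-5, -3, -2, 8}.
Verification: at each break x_0, at least two indices attain the minimum of min_i(a_i + i · x_0).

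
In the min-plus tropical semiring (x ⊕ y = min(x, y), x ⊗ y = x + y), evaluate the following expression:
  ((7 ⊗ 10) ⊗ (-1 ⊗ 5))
((7 ⊗ 10) ⊗ (-1 ⊗ 5)) = 21

Expand innermost to outermost. Recall ⊕ takes the minimum of its arguments and ⊗ takes their sum. Working out the expression ((7 ⊗ 10) ⊗ (-1 ⊗ 5)) gives 21.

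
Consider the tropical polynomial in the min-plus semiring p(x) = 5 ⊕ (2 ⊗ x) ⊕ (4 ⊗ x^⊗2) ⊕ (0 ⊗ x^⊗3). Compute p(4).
p(4) = 5

A tropical monomial a ⊗ x^⊗i evaluates to a + i · x. Evaluating each term at x = 4:
  Term 0 contributes 5 + 0 · 4 = 5
  Term 1 contributes 2 + 1 · 4 = 6
  Term 2 contributes 4 + 2 · 4 = 12
  Term 3 contributes 0 + 3 · 4 = 12
p(4) = ⊕ of these = min[5, 6, 12, 12] = 5.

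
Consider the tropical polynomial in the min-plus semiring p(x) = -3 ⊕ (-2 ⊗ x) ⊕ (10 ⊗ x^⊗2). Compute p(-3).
p(-3) = -5

A tropical monomial a ⊗ x^⊗i evaluates to a + i · x. Evaluating each term at x = -3:
  Term 0 contributes -3 + 0 · -3 = -3
  Term 1 contributes -2 + 1 · -3 = -5
  Term 2 contributes 10 + 2 · -3 = 4
p(-3) = ⊕ of these = min[-3, -5, 4] = -5.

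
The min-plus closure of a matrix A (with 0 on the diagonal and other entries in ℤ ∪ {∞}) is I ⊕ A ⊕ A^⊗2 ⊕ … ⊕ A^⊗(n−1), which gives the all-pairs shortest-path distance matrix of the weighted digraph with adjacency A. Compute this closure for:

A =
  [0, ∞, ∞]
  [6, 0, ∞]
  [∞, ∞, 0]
Closure =
  [0, ∞, ∞]
  [6, 0, ∞]
  [∞, ∞, 0]

This is the Floyd-Warshall all-pairs shortest-path computation. For each intermediate vertex k = 0, 1, …, 2, update dist[i][j] ← min(dist[i][j], dist[i][k] + dist[k][j]). The final matrix gives, for each (i, j), the minimum total weight of any directed path from i to j (possibly empty when i = j).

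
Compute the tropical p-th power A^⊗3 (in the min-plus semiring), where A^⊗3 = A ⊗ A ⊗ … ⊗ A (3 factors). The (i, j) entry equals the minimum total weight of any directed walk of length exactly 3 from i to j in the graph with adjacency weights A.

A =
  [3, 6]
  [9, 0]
A^⊗3 =
  [9, 6]
  [9, 0]

Each entry (A^⊗3)_ij equals the minimum over all length-3 walks i = v_0 → v_1 → … → v_3 = j of Σ_t A[v_t][v_{t+1}]. For example, for (i, j) = (0, 1) we minimise over 4 possible intermediate vertex sequences; the minimum is 6, attained along the walk 0 → 1 → 1 → 1.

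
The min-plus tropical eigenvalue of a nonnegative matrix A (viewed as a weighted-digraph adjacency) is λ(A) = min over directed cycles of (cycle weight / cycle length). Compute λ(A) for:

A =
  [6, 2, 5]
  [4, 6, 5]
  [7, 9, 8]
λ(A) = 3

Enumerate directed cycles and compute their means (weight / length). Sample:
  cycle 0 → 0: weight = 6, length = 1, mean = 6/1 ≈ 6.000
  cycle 1 → 1: weight = 6, length = 1, mean = 6/1 ≈ 6.000
  cycle 2 → 2: weight = 8, length = 1, mean = 8/1 ≈ 8.000
  cycle 0 → 1 → 0: weight = 6, length = 2, mean = 6/2 ≈ 3.000
  cycle 0 → 2 → 0: weight = 12, length = 2, mean = 12/2 ≈ 6.000
  cycle 1 → 0 → 1: weight = 6, length = 2, mean = 6/2 ≈ 3.000
Minimum mean = 3.000, attained e.g. along the cycle 0 → 1 → 0 with weight 6 and length 2. So λ(A) = 6/2 = 3.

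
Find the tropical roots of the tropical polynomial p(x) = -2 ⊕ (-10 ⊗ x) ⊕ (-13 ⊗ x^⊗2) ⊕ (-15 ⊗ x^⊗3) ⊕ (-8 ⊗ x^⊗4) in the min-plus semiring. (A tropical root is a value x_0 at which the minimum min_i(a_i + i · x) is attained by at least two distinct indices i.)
Roots: {-7, 2, 3, 8}

Each tropical root is a break point of the lower envelope of the lines y = a_i + i · x (there are 5 lines, with slopes 0, 1, ..., 4). Only the lines that attain the minimum somewhere contribute to roots; other lines are dominated. Here the surviving (envelope) indices are i = 4, i = 3, i = 2, i = 1, i = 0.
Intersections between consecutive envelope lines give the roots: for adjacent envelope indices i < j the intersection is x = (a_i − a_j) / (j − i). Reading off the sorted break points: {-7, 2, 3, 8}.
Verification: at each break x_0, at least two indices attain the minimum of min_i(a_i + i · x_0).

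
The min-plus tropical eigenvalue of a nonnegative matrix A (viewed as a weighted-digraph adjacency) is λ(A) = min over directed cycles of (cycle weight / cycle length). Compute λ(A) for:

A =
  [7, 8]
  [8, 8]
λ(A) = 7

Enumerate directed cycles and compute their means (weight / length). Sample:
  cycle 0 → 0: weight = 7, length = 1, mean = 7/1 ≈ 7.000
  cycle 1 → 1: weight = 8, length = 1, mean = 8/1 ≈ 8.000
  cycle 0 → 1 → 0: weight = 16, length = 2, mean = 16/2 ≈ 8.000
  cycle 1 → 0 → 1: weight = 16, length = 2, mean = 16/2 ≈ 8.000
Minimum mean = 7.000, attained e.g. along the cycle 0 → 0 with weight 7 and length 1. So λ(A) = 7/1 = 7.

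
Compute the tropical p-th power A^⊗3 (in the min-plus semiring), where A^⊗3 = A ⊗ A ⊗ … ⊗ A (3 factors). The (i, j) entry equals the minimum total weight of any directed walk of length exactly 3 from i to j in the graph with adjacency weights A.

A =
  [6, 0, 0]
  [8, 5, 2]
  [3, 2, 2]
A^⊗3 =
  [5, 3, 3]
  [7, 5, 5]
  [6, 5, 5]

Each entry (A^⊗3)_ij equals the minimum over all length-3 walks i = v_0 → v_1 → … → v_3 = j of Σ_t A[v_t][v_{t+1}]. For example, for (i, j) = (0, 2) we minimise over 9 possible intermediate vertex sequences; the minimum is 3, attained along the walk 0 → 2 → 0 → 2.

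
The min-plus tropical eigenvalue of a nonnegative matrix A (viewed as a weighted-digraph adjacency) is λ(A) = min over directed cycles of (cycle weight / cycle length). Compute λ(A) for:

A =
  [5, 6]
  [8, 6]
λ(A) = 5

Enumerate directed cycles and compute their means (weight / length). Sample:
  cycle 0 → 0: weight = 5, length = 1, mean = 5/1 ≈ 5.000
  cycle 1 → 1: weight = 6, length = 1, mean = 6/1 ≈ 6.000
  cycle 0 → 1 → 0: weight = 14, length = 2, mean = 14/2 ≈ 7.000
  cycle 1 → 0 → 1: weight = 14, length = 2, mean = 14/2 ≈ 7.000
Minimum mean = 5.000, attained e.g. along the cycle 0 → 0 with weight 5 and length 1. So λ(A) = 5/1 = 5.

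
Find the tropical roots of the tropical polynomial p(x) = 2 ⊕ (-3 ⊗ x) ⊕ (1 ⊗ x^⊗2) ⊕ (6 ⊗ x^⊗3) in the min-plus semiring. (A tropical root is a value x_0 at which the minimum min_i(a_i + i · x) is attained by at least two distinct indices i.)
Roots: {-5, -4, 5}

Each tropical root is a break point of the lower envelope of the lines y = a_i + i · x (there are 4 lines, with slopes 0, 1, ..., 3). Only the lines that attain the minimum somewhere contribute to roots; other lines are dominated. Here the surviving (envelope) indices are i = 3, i = 2, i = 1, i = 0.
Intersections between consecutive envelope lines give the roots: for adjacent envelope indices i < j the intersection is x = (a_i − a_j) / (j − i). Reading off the sorted break points: {-5, -4, 5}.
Verification: at each break x_0, at least two indices attain the minimum of min_i(a_i + i · x_0).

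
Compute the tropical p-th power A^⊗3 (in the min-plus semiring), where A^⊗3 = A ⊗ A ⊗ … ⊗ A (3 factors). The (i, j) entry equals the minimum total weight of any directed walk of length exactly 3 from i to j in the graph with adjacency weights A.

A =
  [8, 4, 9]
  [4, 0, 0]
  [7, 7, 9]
A^⊗3 =
  [8, 4, 4]
  [4, 0, 0]
  [11, 7, 7]

Each entry (A^⊗3)_ij equals the minimum over all length-3 walks i = v_0 → v_1 → … → v_3 = j of Σ_t A[v_t][v_{t+1}]. For example, for (i, j) = (0, 2) we minimise over 9 possible intermediate vertex sequences; the minimum is 4, attained along the walk 0 → 1 → 1 → 2.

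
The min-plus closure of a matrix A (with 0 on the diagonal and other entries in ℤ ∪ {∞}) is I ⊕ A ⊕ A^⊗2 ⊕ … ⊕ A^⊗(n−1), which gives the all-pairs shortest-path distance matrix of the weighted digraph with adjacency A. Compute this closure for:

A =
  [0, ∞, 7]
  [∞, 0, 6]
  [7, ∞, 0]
Closure =
  [0, ∞, 7]
  [13, 0, 6]
  [7, ∞, 0]

This is the Floyd-Warshall all-pairs shortest-path computation. For each intermediate vertex k = 0, 1, …, 2, update dist[i][j] ← min(dist[i][j], dist[i][k] + dist[k][j]). The final matrix gives, for each (i, j), the minimum total weight of any directed path from i to j (possibly empty when i = j).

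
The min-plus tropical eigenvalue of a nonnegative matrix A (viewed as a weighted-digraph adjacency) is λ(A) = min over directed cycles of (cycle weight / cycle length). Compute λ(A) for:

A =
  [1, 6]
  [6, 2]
λ(A) = 1

Enumerate directed cycles and compute their means (weight / length). Sample:
  cycle 0 → 0: weight = 1, length = 1, mean = 1/1 ≈ 1.000
  cycle 1 → 1: weight = 2, length = 1, mean = 2/1 ≈ 2.000
  cycle 0 → 1 → 0: weight = 12, length = 2, mean = 12/2 ≈ 6.000
  cycle 1 → 0 → 1: weight = 12, length = 2, mean = 12/2 ≈ 6.000
Minimum mean = 1.000, attained e.g. along the cycle 0 → 0 with weight 1 and length 1. So λ(A) = 1/1 = 1.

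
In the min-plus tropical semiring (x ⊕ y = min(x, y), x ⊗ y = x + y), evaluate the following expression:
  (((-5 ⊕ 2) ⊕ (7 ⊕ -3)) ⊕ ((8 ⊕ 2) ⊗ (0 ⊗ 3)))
(((-5 ⊕ 2) ⊕ (7 ⊕ -3)) ⊕ ((8 ⊕ 2) ⊗ (0 ⊗ 3))) = -5

Expand innermost to outermost. Recall ⊕ takes the minimum of its arguments and ⊗ takes their sum. Working out the expression (((-5 ⊕ 2) ⊕ (7 ⊕ -3)) ⊕ ((8 ⊕ 2) ⊗ (0 ⊗ 3))) gives -5.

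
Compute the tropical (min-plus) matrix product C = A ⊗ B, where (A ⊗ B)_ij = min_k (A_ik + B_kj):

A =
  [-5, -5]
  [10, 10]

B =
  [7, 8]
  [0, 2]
A ⊗ B =
  [-5, -3]
  [10, 12]

Apply the min-plus product entry-by-entry:
  C[0][0] = min over k of (A[0][0] + B[0][0] = -5 + 7 = 2, A[0][1] + B[1][0] = -5 + 0 = -5) = -5 (attained at k = 1)
  C[0][1] = min over k of (A[0][0] + B[0][1] = -5 + 8 = 3, A[0][1] + B[1][1] = -5 + 2 = -3) = -3 (attained at k = 1)
  C[1][0] = min over k of (A[1][0] + B[0][0] = 10 + 7 = 17, A[1][1] + B[1][0] = 10 + 0 = 10) = 10 (attained at k = 1)
  C[1][1] = min over k of (A[1][0] + B[0][1] = 10 + 8 = 18, A[1][1] + B[1][1] = 10 + 2 = 12) = 12 (attained at k = 1)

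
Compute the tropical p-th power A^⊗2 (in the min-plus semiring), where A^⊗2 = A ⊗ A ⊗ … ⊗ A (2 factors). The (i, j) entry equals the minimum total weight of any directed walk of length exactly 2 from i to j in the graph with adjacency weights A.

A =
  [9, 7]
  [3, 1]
A^⊗2 =
  [10, 8]
  [4, 2]

Each entry (A^⊗2)_ij equals the minimum over all length-2 walks i = v_0 → v_1 → … → v_2 = j of Σ_t A[v_t][v_{t+1}]. For example, for (i, j) = (0, 1) we minimise over 2 possible intermediate vertex sequences; the minimum is 8, attained along the walk 0 → 1 → 1.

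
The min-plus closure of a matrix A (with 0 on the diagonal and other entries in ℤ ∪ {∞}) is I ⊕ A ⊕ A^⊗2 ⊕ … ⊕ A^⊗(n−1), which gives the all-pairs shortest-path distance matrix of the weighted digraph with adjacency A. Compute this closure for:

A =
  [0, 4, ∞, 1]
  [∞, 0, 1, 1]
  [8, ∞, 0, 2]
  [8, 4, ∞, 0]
Closure =
  [0, 4, 5, 1]
  [9, 0, 1, 1]
  [8, 6, 0, 2]
  [8, 4, 5, 0]

This is the Floyd-Warshall all-pairs shortest-path computation. For each intermediate vertex k = 0, 1, …, 3, update dist[i][j] ← min(dist[i][j], dist[i][k] + dist[k][j]). The final matrix gives, for each (i, j), the minimum total weight of any directed path from i to j (possibly empty when i = j).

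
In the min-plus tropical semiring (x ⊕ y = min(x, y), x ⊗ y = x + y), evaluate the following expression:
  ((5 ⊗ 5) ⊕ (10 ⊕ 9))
((5 ⊗ 5) ⊕ (10 ⊕ 9)) = 9

Expand innermost to outermost. Recall ⊕ takes the minimum of its arguments and ⊗ takes their sum. Working out the expression ((5 ⊗ 5) ⊕ (10 ⊕ 9)) gives 9.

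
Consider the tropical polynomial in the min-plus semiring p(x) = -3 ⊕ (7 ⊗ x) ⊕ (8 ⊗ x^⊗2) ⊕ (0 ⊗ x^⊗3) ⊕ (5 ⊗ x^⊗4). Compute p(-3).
p(-3) = -9

A tropical monomial a ⊗ x^⊗i evaluates to a + i · x. Evaluating each term at x = -3:
  Term 0 contributes -3 + 0 · -3 = -3
  Term 1 contributes 7 + 1 · -3 = 4
  Term 2 contributes 8 + 2 · -3 = 2
  Term 3 contributes 0 + 3 · -3 = -9
  Term 4 contributes 5 + 4 · -3 = -7
p(-3) = ⊕ of these = min[-3, 4, 2, -9, -7] = -9.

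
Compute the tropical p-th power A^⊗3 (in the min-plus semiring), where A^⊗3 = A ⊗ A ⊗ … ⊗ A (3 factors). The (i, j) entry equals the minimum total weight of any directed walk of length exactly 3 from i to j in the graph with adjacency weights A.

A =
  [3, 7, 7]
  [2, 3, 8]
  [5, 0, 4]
A^⊗3 =
  [9, 10, 13]
  [8, 9, 12]
  [5, 6, 9]

Each entry (A^⊗3)_ij equals the minimum over all length-3 walks i = v_0 → v_1 → … → v_3 = j of Σ_t A[v_t][v_{t+1}]. For example, for (i, j) = (0, 2) we minimise over 9 possible intermediate vertex sequences; the minimum is 13, attained along the walk 0 → 0 → 0 → 2.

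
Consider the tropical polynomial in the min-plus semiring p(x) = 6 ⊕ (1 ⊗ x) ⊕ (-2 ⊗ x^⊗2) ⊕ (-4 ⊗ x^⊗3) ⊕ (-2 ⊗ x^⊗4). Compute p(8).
p(8) = 6

A tropical monomial a ⊗ x^⊗i evaluates to a + i · x. Evaluating each term at x = 8:
  Term 0 contributes 6 + 0 · 8 = 6
  Term 1 contributes 1 + 1 · 8 = 9
  Term 2 contributes -2 + 2 · 8 = 14
  Term 3 contributes -4 + 3 · 8 = 20
  Term 4 contributes -2 + 4 · 8 = 30
p(8) = ⊕ of these = min[6, 9, 14, 20, 30] = 6.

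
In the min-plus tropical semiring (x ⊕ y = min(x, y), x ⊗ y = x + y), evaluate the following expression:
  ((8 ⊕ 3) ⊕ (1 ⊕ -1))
((8 ⊕ 3) ⊕ (1 ⊕ -1)) = -1

Expand innermost to outermost. Recall ⊕ takes the minimum of its arguments and ⊗ takes their sum. Working out the expression ((8 ⊕ 3) ⊕ (1 ⊕ -1)) gives -1.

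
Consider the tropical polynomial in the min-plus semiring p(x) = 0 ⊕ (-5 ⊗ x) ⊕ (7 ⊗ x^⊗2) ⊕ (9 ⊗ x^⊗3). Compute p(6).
p(6) = 0

A tropical monomial a ⊗ x^⊗i evaluates to a + i · x. Evaluating each term at x = 6:
  Term 0 contributes 0 + 0 · 6 = 0
  Term 1 contributes -5 + 1 · 6 = 1
  Term 2 contributes 7 + 2 · 6 = 19
  Term 3 contributes 9 + 3 · 6 = 27
p(6) = ⊕ of these = min[0, 1, 19, 27] = 0.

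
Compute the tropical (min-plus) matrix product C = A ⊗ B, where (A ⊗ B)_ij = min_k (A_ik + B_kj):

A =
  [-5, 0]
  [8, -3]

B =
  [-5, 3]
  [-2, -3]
A ⊗ B =
  [-10, -3]
  [-5, -6]

Apply the min-plus product entry-by-entry:
  C[0][0] = min over k of (A[0][0] + B[0][0] = -5 + -5 = -10, A[0][1] + B[1][0] = 0 + -2 = -2) = -10 (attained at k = 0)
  C[0][1] = min over k of (A[0][0] + B[0][1] = -5 + 3 = -2, A[0][1] + B[1][1] = 0 + -3 = -3) = -3 (attained at k = 1)
  C[1][0] = min over k of (A[1][0] + B[0][0] = 8 + -5 = 3, A[1][1] + B[1][0] = -3 + -2 = -5) = -5 (attained at k = 1)
  C[1][1] = min over k of (A[1][0] + B[0][1] = 8 + 3 = 11, A[1][1] + B[1][1] = -3 + -3 = -6) = -6 (attained at k = 1)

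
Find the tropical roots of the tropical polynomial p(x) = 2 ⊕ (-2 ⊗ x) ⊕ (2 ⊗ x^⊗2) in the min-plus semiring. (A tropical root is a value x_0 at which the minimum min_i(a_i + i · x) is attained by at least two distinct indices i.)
Roots: {-4, 4}

Each tropical root is a break point of the lower envelope of the lines y = a_i + i · x (there are 3 lines, with slopes 0, 1, ..., 2). Only the lines that attain the minimum somewhere contribute to roots; other lines are dominated. Here the surviving (envelope) indices are i = 2, i = 1, i = 0.
Intersections between consecutive envelope lines give the roots: for adjacent envelope indices i < j the intersection is x = (a_i − a_j) / (j − i). Reading off the sorted break points: {-4, 4}.
Verification: at each break x_0, at least two indices attain the minimum of min_i(a_i + i · x_0).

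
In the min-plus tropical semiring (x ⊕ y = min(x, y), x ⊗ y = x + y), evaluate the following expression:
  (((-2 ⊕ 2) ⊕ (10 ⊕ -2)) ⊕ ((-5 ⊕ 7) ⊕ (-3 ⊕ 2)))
(((-2 ⊕ 2) ⊕ (10 ⊕ -2)) ⊕ ((-5 ⊕ 7) ⊕ (-3 ⊕ 2))) = -5

Expand innermost to outermost. Recall ⊕ takes the minimum of its arguments and ⊗ takes their sum. Working out the expression (((-2 ⊕ 2) ⊕ (10 ⊕ -2)) ⊕ ((-5 ⊕ 7) ⊕ (-3 ⊕ 2))) gives -5.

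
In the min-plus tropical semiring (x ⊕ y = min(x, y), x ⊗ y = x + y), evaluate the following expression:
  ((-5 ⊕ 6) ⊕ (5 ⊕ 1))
((-5 ⊕ 6) ⊕ (5 ⊕ 1)) = -5

Expand innermost to outermost. Recall ⊕ takes the minimum of its arguments and ⊗ takes their sum. Working out the expression ((-5 ⊕ 6) ⊕ (5 ⊕ 1)) gives -5.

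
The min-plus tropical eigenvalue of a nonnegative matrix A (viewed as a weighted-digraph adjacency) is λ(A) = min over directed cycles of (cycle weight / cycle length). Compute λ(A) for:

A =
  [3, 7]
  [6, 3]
λ(A) = 3

Enumerate directed cycles and compute their means (weight / length). Sample:
  cycle 0 → 0: weight = 3, length = 1, mean = 3/1 ≈ 3.000
  cycle 1 → 1: weight = 3, length = 1, mean = 3/1 ≈ 3.000
  cycle 0 → 1 → 0: weight = 13, length = 2, mean = 13/2 ≈ 6.500
  cycle 1 → 0 → 1: weight = 13, length = 2, mean = 13/2 ≈ 6.500
Minimum mean = 3.000, attained e.g. along the cycle 0 → 0 with weight 3 and length 1. So λ(A) = 3/1 = 3.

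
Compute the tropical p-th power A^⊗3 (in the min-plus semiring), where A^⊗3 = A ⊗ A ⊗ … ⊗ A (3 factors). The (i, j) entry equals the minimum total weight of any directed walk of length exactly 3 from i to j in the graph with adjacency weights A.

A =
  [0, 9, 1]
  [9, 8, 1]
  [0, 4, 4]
A^⊗3 =
  [0, 5, 1]
  [1, 9, 2]
  [0, 5, 1]

Each entry (A^⊗3)_ij equals the minimum over all length-3 walks i = v_0 → v_1 → … → v_3 = j of Σ_t A[v_t][v_{t+1}]. For example, for (i, j) = (0, 2) we minimise over 9 possible intermediate vertex sequences; the minimum is 1, attained along the walk 0 → 0 → 0 → 2.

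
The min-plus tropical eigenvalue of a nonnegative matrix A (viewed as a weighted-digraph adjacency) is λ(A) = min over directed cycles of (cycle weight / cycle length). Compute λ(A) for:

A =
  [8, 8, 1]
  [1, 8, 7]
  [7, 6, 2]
λ(A) = 2

Enumerate directed cycles and compute their means (weight / length). Sample:
  cycle 0 → 0: weight = 8, length = 1, mean = 8/1 ≈ 8.000
  cycle 1 → 1: weight = 8, length = 1, mean = 8/1 ≈ 8.000
  cycle 2 → 2: weight = 2, length = 1, mean = 2/1 ≈ 2.000
  cycle 0 → 1 → 0: weight = 9, length = 2, mean = 9/2 ≈ 4.500
  cycle 0 → 2 → 0: weight = 8, length = 2, mean = 8/2 ≈ 4.000
  cycle 1 → 0 → 1: weight = 9, length = 2, mean = 9/2 ≈ 4.500
Minimum mean = 2.000, attained e.g. along the cycle 2 → 2 with weight 2 and length 1. So λ(A) = 2/1 = 2.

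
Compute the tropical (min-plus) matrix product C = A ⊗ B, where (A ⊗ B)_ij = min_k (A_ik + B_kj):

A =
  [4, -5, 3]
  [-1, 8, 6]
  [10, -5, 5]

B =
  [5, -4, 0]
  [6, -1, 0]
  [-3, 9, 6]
A ⊗ B =
  [0, -6, -5]
  [3, -5, -1]
  [1, -6, -5]

Apply the min-plus product entry-by-entry:
  C[0][0] = min over k of (A[0][0] + B[0][0] = 4 + 5 = 9, A[0][1] + B[1][0] = -5 + 6 = 1, A[0][2] + B[2][0] = 3 + -3 = 0) = 0 (attained at k = 2)
  C[0][1] = min over k of (A[0][0] + B[0][1] = 4 + -4 = 0, A[0][1] + B[1][1] = -5 + -1 = -6, A[0][2] + B[2][1] = 3 + 9 = 12) = -6 (attained at k = 1)
  C[0][2] = min over k of (A[0][0] + B[0][2] = 4 + 0 = 4, A[0][1] + B[1][2] = -5 + 0 = -5, A[0][2] + B[2][2] = 3 + 6 = 9) = -5 (attained at k = 1)
  C[1][0] = min over k of (A[1][0] + B[0][0] = -1 + 5 = 4, A[1][1] + B[1][0] = 8 + 6 = 14, A[1][2] + B[2][0] = 6 + -3 = 3) = 3 (attained at k = 2)
  C[1][1] = min over k of (A[1][0] + B[0][1] = -1 + -4 = -5, A[1][1] + B[1][1] = 8 + -1 = 7, A[1][2] + B[2][1] = 6 + 9 = 15) = -5 (attained at k = 0)
  C[1][2] = min over k of (A[1][0] + B[0][2] = -1 + 0 = -1, A[1][1] + B[1][2] = 8 + 0 = 8, A[1][2] + B[2][2] = 6 + 6 = 12) = -1 (attained at k = 0)
  C[2][0] = min over k of (A[2][0] + B[0][0] = 10 + 5 = 15, A[2][1] + B[1][0] = -5 + 6 = 1, A[2][2] + B[2][0] = 5 + -3 = 2) = 1 (attained at k = 1)
  C[2][1] = min over k of (A[2][0] + B[0][1] = 10 + -4 = 6, A[2][1] + B[1][1] = -5 + -1 = -6, A[2][2] + B[2][1] = 5 + 9 = 14) = -6 (attained at k = 1)
  C[2][2] = min over k of (A[2][0] + B[0][2] = 10 + 0 = 10, A[2][1] + B[1][2] = -5 + 0 = -5, A[2][2] + B[2][2] = 5 + 6 = 11) = -5 (attained at k = 1)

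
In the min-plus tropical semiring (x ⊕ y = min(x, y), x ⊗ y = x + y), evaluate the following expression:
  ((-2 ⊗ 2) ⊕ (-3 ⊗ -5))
((-2 ⊗ 2) ⊕ (-3 ⊗ -5)) = -8

Expand innermost to outermost. Recall ⊕ takes the minimum of its arguments and ⊗ takes their sum. Working out the expression ((-2 ⊗ 2) ⊕ (-3 ⊗ -5)) gives -8.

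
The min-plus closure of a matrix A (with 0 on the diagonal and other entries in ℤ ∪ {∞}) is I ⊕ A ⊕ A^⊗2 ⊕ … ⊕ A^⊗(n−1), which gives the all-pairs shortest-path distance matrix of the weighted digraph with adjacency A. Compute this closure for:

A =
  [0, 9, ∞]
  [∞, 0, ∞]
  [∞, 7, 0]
Closure =
  [0, 9, ∞]
  [∞, 0, ∞]
  [∞, 7, 0]

This is the Floyd-Warshall all-pairs shortest-path computation. For each intermediate vertex k = 0, 1, …, 2, update dist[i][j] ← min(dist[i][j], dist[i][k] + dist[k][j]). The final matrix gives, for each (i, j), the minimum total weight of any directed path from i to j (possibly empty when i = j).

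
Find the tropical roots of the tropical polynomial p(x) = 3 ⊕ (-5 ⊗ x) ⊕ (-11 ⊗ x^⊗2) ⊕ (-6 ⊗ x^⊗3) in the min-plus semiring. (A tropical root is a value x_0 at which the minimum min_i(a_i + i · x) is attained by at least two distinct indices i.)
Roots: {-5, 6, 8}

Each tropical root is a break point of the lower envelope of the lines y = a_i + i · x (there are 4 lines, with slopes 0, 1, ..., 3). Only the lines that attain the minimum somewhere contribute to roots; other lines are dominated. Here the surviving (envelope) indices are i = 3, i = 2, i = 1, i = 0.
Intersections between consecutive envelope lines give the roots: for adjacent envelope indices i < j the intersection is x = (a_i − a_j) / (j − i). Reading off the sorted break points: {-5, 6, 8}.
Verification: at each break x_0, at least two indices attain the minimum of min_i(a_i + i · x_0).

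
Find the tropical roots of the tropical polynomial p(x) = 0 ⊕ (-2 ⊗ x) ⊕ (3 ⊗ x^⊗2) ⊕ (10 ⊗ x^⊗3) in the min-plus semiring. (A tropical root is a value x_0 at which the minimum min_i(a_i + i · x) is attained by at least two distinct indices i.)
Roots: {-7, -5, 2}

Each tropical root is a break point of the lower envelope of the lines y = a_i + i · x (there are 4 lines, with slopes 0, 1, ..., 3). Only the lines that attain the minimum somewhere contribute to roots; other lines are dominated. Here the surviving (envelope) indices are i = 3, i = 2, i = 1, i = 0.
Intersections between consecutive envelope lines give the roots: for adjacent envelope indices i < j the intersection is x = (a_i − a_j) / (j − i). Reading off the sorted break points: {-7, -5, 2}.
Verification: at each break x_0, at least two indices attain the minimum of min_i(a_i + i · x_0).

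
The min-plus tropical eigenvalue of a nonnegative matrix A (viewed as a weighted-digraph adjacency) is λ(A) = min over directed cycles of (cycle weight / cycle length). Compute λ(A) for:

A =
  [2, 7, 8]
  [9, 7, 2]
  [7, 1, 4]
λ(A) = 3/2

Enumerate directed cycles and compute their means (weight / length). Sample:
  cycle 0 → 0: weight = 2, length = 1, mean = 2/1 ≈ 2.000
  cycle 1 → 1: weight = 7, length = 1, mean = 7/1 ≈ 7.000
  cycle 2 → 2: weight = 4, length = 1, mean = 4/1 ≈ 4.000
  cycle 0 → 1 → 0: weight = 16, length = 2, mean = 16/2 ≈ 8.000
  cycle 0 → 2 → 0: weight = 15, length = 2, mean = 15/2 ≈ 7.500
  cycle 1 → 0 → 1: weight = 16, length = 2, mean = 16/2 ≈ 8.000
Minimum mean = 1.500, attained e.g. along the cycle 1 → 2 → 1 with weight 3 and length 2. So λ(A) = 3/2 = 3/2.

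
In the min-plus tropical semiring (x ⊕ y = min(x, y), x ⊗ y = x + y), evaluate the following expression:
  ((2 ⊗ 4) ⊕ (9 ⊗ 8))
((2 ⊗ 4) ⊕ (9 ⊗ 8)) = 6

Expand innermost to outermost. Recall ⊕ takes the minimum of its arguments and ⊗ takes their sum. Working out the expression ((2 ⊗ 4) ⊕ (9 ⊗ 8)) gives 6.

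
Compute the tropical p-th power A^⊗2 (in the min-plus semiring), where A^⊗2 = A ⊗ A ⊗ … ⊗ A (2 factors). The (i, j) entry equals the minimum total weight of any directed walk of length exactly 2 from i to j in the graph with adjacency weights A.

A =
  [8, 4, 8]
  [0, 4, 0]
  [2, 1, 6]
A^⊗2 =
  [4, 8, 4]
  [2, 1, 4]
  [1, 5, 1]

Each entry (A^⊗2)_ij equals the minimum over all length-2 walks i = v_0 → v_1 → … → v_2 = j of Σ_t A[v_t][v_{t+1}]. For example, for (i, j) = (0, 2) we minimise over 3 possible intermediate vertex sequences; the minimum is 4, attained along the walk 0 → 1 → 2.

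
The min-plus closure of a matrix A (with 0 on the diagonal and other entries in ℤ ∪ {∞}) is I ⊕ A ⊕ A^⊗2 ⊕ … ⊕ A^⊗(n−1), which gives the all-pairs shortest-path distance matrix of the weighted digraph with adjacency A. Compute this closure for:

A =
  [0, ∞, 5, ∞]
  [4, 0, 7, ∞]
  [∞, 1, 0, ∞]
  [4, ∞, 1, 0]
Closure =
  [0, 6, 5, ∞]
  [4, 0, 7, ∞]
  [5, 1, 0, ∞]
  [4, 2, 1, 0]

This is the Floyd-Warshall all-pairs shortest-path computation. For each intermediate vertex k = 0, 1, …, 3, update dist[i][j] ← min(dist[i][j], dist[i][k] + dist[k][j]). The final matrix gives, for each (i, j), the minimum total weight of any directed path from i to j (possibly empty when i = j).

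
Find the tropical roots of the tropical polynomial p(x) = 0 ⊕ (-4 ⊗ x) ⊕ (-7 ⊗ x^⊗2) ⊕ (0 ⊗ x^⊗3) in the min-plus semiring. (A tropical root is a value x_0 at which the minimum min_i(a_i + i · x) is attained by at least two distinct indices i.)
Roots: {-7, 3, 4}

Each tropical root is a break point of the lower envelope of the lines y = a_i + i · x (there are 4 lines, with slopes 0, 1, ..., 3). Only the lines that attain the minimum somewhere contribute to roots; other lines are dominated. Here the surviving (envelope) indices are i = 3, i = 2, i = 1, i = 0.
Intersections between consecutive envelope lines give the roots: for adjacent envelope indices i < j the intersection is x = (a_i − a_j) / (j − i). Reading off the sorted break points: {-7, 3, 4}.
Verification: at each break x_0, at least two indices attain the minimum of min_i(a_i + i · x_0).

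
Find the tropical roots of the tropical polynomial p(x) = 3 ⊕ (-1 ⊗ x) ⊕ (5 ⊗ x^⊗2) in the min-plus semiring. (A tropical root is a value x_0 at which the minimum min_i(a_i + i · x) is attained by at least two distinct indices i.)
Roots: {-6, 4}

Each tropical root is a break point of the lower envelope of the lines y = a_i + i · x (there are 3 lines, with slopes 0, 1, ..., 2). Only the lines that attain the minimum somewhere contribute to roots; other lines are dominated. Here the surviving (envelope) indices are i = 2, i = 1, i = 0.
Intersections between consecutive envelope lines give the roots: for adjacent envelope indices i < j the intersection is x = (a_i − a_j) / (j − i). Reading off the sorted break points: {-6, 4}.
Verification: at each break x_0, at least two indices attain the minimum of min_i(a_i + i · x_0).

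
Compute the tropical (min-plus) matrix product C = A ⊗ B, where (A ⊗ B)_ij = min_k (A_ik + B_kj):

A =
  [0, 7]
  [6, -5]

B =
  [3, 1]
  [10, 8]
A ⊗ B =
  [3, 1]
  [5, 3]

Apply the min-plus product entry-by-entry:
  C[0][0] = min over k of (A[0][0] + B[0][0] = 0 + 3 = 3, A[0][1] + B[1][0] = 7 + 10 = 17) = 3 (attained at k = 0)
  C[0][1] = min over k of (A[0][0] + B[0][1] = 0 + 1 = 1, A[0][1] + B[1][1] = 7 + 8 = 15) = 1 (attained at k = 0)
  C[1][0] = min over k of (A[1][0] + B[0][0] = 6 + 3 = 9, A[1][1] + B[1][0] = -5 + 10 = 5) = 5 (attained at k = 1)
  C[1][1] = min over k of (A[1][0] + B[0][1] = 6 + 1 = 7, A[1][1] + B[1][1] = -5 + 8 = 3) = 3 (attained at k = 1)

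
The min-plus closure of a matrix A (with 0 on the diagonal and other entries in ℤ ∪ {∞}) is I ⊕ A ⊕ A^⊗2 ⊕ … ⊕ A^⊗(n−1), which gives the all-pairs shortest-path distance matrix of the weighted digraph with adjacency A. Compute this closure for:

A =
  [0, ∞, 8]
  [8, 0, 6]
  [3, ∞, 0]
Closure =
  [0, ∞, 8]
  [8, 0, 6]
  [3, ∞, 0]

This is the Floyd-Warshall all-pairs shortest-path computation. For each intermediate vertex k = 0, 1, …, 2, update dist[i][j] ← min(dist[i][j], dist[i][k] + dist[k][j]). The final matrix gives, for each (i, j), the minimum total weight of any directed path from i to j (possibly empty when i = j).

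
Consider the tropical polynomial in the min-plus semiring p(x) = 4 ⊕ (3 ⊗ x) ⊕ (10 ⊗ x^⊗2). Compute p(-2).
p(-2) = 1

A tropical monomial a ⊗ x^⊗i evaluates to a + i · x. Evaluating each term at x = -2:
  Term 0 contributes 4 + 0 · -2 = 4
  Term 1 contributes 3 + 1 · -2 = 1
  Term 2 contributes 10 + 2 · -2 = 6
p(-2) = ⊕ of these = min[4, 1, 6] = 1.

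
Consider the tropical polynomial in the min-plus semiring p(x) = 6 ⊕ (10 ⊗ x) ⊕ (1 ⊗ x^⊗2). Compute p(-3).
p(-3) = -5

A tropical monomial a ⊗ x^⊗i evaluates to a + i · x. Evaluating each term at x = -3:
  Term 0 contributes 6 + 0 · -3 = 6
  Term 1 contributes 10 + 1 · -3 = 7
  Term 2 contributes 1 + 2 · -3 = -5
p(-3) = ⊕ of these = min[6, 7, -5] = -5.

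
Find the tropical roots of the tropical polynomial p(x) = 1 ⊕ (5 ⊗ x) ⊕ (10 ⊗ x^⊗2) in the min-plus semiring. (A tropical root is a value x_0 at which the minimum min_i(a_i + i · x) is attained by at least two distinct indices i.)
Roots: {-5, -4}

Each tropical root is a break point of the lower envelope of the lines y = a_i + i · x (there are 3 lines, with slopes 0, 1, ..., 2). Only the lines that attain the minimum somewhere contribute to roots; other lines are dominated. Here the surviving (envelope) indices are i = 2, i = 1, i = 0.
Intersections between consecutive envelope lines give the roots: for adjacent envelope indices i < j the intersection is x = (a_i − a_j) / (j − i). Reading off the sorted break points: {-5, -4}.
Verification: at each break x_0, at least two indices attain the minimum of min_i(a_i + i · x_0).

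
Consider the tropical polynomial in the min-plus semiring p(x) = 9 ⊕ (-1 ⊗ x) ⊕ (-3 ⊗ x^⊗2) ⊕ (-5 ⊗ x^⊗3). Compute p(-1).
p(-1) = -8

A tropical monomial a ⊗ x^⊗i evaluates to a + i · x. Evaluating each term at x = -1:
  Term 0 contributes 9 + 0 · -1 = 9
  Term 1 contributes -1 + 1 · -1 = -2
  Term 2 contributes -3 + 2 · -1 = -5
  Term 3 contributes -5 + 3 · -1 = -8
p(-1) = ⊕ of these = min[9, -2, -5, -8] = -8.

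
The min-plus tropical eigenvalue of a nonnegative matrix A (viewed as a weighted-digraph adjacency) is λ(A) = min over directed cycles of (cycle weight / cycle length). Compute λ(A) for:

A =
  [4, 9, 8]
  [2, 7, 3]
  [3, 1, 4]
λ(A) = 2

Enumerate directed cycles and compute their means (weight / length). Sample:
  cycle 0 → 0: weight = 4, length = 1, mean = 4/1 ≈ 4.000
  cycle 1 → 1: weight = 7, length = 1, mean = 7/1 ≈ 7.000
  cycle 2 → 2: weight = 4, length = 1, mean = 4/1 ≈ 4.000
  cycle 0 → 1 → 0: weight = 11, length = 2, mean = 11/2 ≈ 5.500
  cycle 0 → 2 → 0: weight = 11, length = 2, mean = 11/2 ≈ 5.500
  cycle 1 → 0 → 1: weight = 11, length = 2, mean = 11/2 ≈ 5.500
Minimum mean = 2.000, attained e.g. along the cycle 1 → 2 → 1 with weight 4 and length 2. So λ(A) = 4/2 = 2.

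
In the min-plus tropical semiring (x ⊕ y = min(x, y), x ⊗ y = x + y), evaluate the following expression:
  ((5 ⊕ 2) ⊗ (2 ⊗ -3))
((5 ⊕ 2) ⊗ (2 ⊗ -3)) = 1

Expand innermost to outermost. Recall ⊕ takes the minimum of its arguments and ⊗ takes their sum. Working out the expression ((5 ⊕ 2) ⊗ (2 ⊗ -3)) gives 1.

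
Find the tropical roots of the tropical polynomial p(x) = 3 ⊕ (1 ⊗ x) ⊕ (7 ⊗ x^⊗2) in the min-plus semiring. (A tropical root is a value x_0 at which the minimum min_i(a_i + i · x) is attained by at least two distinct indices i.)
Roots: {-6, 2}

Each tropical root is a break point of the lower envelope of the lines y = a_i + i · x (there are 3 lines, with slopes 0, 1, ..., 2). Only the lines that attain the minimum somewhere contribute to roots; other lines are dominated. Here the surviving (envelope) indices are i = 2, i = 1, i = 0.
Intersections between consecutive envelope lines give the roots: for adjacent envelope indices i < j the intersection is x = (a_i − a_j) / (j − i). Reading off the sorted break points: {-6, 2}.
Verification: at each break x_0, at least two indices attain the minimum of min_i(a_i + i · x_0).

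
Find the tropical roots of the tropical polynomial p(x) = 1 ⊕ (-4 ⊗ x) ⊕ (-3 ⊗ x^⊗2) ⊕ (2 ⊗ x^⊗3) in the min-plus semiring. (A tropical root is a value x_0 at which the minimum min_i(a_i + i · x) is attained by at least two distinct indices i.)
Roots: {-5, -1, 5}

Each tropical root is a break point of the lower envelope of the lines y = a_i + i · x (there are 4 lines, with slopes 0, 1, ..., 3). Only the lines that attain the minimum somewhere contribute to roots; other lines are dominated. Here the surviving (envelope) indices are i = 3, i = 2, i = 1, i = 0.
Intersections between consecutive envelope lines give the roots: for adjacent envelope indices i < j the intersection is x = (a_i − a_j) / (j − i). Reading off the sorted break points: {-5, -1, 5}.
Verification: at each break x_0, at least two indices attain the minimum of min_i(a_i + i · x_0).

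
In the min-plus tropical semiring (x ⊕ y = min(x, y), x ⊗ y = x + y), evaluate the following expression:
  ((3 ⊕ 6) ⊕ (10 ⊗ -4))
((3 ⊕ 6) ⊕ (10 ⊗ -4)) = 3

Expand innermost to outermost. Recall ⊕ takes the minimum of its arguments and ⊗ takes their sum. Working out the expression ((3 ⊕ 6) ⊕ (10 ⊗ -4)) gives 3.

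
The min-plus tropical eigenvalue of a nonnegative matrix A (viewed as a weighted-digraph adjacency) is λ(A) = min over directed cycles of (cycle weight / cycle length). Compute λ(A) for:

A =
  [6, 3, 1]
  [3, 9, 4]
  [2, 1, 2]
λ(A) = 3/2

Enumerate directed cycles and compute their means (weight / length). Sample:
  cycle 0 → 0: weight = 6, length = 1, mean = 6/1 ≈ 6.000
  cycle 1 → 1: weight = 9, length = 1, mean = 9/1 ≈ 9.000
  cycle 2 → 2: weight = 2, length = 1, mean = 2/1 ≈ 2.000
  cycle 0 → 1 → 0: weight = 6, length = 2, mean = 6/2 ≈ 3.000
  cycle 0 → 2 → 0: weight = 3, length = 2, mean = 3/2 ≈ 1.500
  cycle 1 → 0 → 1: weight = 6, length = 2, mean = 6/2 ≈ 3.000
Minimum mean = 1.500, attained e.g. along the cycle 0 → 2 → 0 with weight 3 and length 2. So λ(A) = 3/2 = 3/2.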